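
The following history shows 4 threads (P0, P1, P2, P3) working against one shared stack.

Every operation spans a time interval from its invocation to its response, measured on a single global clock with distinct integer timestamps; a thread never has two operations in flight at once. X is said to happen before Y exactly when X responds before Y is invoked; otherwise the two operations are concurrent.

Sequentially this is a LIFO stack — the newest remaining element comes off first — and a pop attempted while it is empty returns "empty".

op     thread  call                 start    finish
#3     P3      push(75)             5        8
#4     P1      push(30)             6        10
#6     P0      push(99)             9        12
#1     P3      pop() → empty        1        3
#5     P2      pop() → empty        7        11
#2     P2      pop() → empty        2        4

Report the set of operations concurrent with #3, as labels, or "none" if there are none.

#3 spans [5,8]: anything still running between times 5 and 8 counts as concurrent
#1 [1,3]: before
#2 [2,4]: before
#4 [6,10]: concurrent
#5 [7,11]: concurrent
#6 [9,12]: after

#4, #5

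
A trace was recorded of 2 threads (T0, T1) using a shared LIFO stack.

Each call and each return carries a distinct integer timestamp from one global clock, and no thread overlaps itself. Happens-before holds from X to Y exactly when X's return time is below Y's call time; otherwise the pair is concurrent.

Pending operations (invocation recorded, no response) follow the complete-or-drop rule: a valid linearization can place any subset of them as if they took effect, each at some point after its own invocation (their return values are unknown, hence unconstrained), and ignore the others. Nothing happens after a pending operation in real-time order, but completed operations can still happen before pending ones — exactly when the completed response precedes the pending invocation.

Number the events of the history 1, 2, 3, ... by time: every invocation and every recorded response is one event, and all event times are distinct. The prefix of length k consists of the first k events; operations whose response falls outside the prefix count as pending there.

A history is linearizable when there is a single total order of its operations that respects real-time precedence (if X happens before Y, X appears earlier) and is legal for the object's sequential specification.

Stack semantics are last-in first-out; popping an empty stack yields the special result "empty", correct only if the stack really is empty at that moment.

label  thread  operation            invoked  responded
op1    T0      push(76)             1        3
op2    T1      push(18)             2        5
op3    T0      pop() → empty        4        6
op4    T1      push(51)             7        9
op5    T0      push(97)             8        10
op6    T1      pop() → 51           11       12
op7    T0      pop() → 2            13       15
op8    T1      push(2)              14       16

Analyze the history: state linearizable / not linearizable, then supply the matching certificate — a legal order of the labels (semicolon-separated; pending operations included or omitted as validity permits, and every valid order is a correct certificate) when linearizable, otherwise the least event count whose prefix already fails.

not linearizable — minimal violating prefix: 6 events

events 1..5 are fine; event 6 — the response of op3 at time 6 — makes the prefix non-linearizable
3 orders of the 3 completed LIFO stack ops respect real time; none is legal
e.g. op1, op2, op3: illegal at step 3, since op3 pop() → empty cannot apply there
e.g. op1, op3, op2: illegal at step 2, since op3 pop() → empty cannot apply there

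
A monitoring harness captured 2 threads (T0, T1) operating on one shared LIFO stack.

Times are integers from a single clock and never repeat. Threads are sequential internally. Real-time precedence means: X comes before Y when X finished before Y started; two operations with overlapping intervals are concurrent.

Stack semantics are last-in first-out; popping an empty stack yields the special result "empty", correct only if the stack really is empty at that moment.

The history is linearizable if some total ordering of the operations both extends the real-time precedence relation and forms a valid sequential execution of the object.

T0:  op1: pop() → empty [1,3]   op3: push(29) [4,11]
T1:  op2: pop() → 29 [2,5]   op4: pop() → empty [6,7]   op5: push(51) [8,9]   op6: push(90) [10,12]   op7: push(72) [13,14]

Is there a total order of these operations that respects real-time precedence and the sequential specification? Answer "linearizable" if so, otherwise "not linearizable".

witness order: op1, op3, op2, op4, op5, op6, op7
after step 1 (op1 pop() → empty): stack <>
after step 2 (op3 push(29)): stack <29>
after step 3 (op2 pop() → 29): stack <>
after step 4 (op4 pop() → empty): stack <>
after step 5 (op5 push(51)): stack <51>
after step 6 (op6 push(90)): stack <51,90>
after step 7 (op7 push(72)): stack <51,90,72>

linearizable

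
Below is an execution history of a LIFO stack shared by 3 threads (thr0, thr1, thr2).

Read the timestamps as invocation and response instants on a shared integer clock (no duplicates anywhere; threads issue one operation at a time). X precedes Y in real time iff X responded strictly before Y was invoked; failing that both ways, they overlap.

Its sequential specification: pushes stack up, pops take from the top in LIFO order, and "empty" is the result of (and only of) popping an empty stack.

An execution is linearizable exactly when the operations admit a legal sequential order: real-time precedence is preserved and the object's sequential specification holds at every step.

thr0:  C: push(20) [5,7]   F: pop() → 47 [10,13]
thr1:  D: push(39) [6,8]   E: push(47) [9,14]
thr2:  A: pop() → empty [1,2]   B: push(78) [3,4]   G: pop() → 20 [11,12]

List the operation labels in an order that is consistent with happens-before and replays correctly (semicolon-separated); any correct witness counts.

A; B; D; C; E; F; G

after step 1 (A pop() → empty): stack <>
after step 2 (B push(78)): stack <78>
after step 3 (D push(39)): stack <78,39>
after step 4 (C push(20)): stack <78,39,20>
after step 5 (E push(47)): stack <78,39,20,47>
after step 6 (F pop() → 47): stack <78,39,20>
after step 7 (G pop() → 20): stack <78,39>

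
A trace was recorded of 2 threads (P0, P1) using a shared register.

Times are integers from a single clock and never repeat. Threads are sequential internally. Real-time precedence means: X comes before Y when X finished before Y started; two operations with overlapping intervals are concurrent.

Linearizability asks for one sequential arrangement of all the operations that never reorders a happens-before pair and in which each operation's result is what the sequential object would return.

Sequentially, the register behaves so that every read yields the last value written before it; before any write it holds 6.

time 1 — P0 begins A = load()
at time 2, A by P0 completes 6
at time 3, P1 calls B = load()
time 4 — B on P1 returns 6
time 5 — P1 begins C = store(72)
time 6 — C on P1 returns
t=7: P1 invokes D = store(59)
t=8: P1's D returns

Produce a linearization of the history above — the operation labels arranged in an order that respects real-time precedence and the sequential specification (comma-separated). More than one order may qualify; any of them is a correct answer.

after step 1 (A load() → 6): value 6
after step 2 (B load() → 6): value 6
after step 3 (C store(72)): value 72
after step 4 (D store(59)): value 59

A, B, C, D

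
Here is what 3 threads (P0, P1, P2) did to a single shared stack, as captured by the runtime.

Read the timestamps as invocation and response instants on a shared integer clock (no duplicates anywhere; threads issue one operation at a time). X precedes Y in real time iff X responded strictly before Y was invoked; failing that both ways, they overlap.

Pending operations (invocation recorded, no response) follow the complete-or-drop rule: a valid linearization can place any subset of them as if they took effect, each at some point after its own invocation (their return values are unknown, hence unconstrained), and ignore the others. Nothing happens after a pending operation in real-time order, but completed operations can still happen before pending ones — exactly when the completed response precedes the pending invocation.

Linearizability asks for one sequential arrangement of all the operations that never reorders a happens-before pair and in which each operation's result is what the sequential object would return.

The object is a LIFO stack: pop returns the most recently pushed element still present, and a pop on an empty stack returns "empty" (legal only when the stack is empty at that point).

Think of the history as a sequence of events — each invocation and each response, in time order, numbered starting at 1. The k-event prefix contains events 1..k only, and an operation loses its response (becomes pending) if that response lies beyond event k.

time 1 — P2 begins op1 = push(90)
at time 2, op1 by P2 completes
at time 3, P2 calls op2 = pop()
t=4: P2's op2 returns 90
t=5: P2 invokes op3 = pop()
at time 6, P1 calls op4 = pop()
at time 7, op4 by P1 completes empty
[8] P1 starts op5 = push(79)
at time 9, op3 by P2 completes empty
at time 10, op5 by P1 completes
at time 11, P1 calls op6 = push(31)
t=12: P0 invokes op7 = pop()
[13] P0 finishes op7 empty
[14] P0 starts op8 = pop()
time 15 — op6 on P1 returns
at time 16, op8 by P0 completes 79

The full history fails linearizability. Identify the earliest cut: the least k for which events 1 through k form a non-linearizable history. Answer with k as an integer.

13

one valid order for events 1..12 is op1, op2, op3, op4, op5:
after step 1 (op1 push(90)): stack <90>
after step 2 (op2 pop() → 90): stack <>
after step 3 (op3 pop() → empty): stack <>
after step 4 (op4 pop() → empty): stack <>
after step 5 (op5 push(79)): stack <79>
at event 13 (op7's time-13 response) nothing linearizes any more
include/drop combinations of the 1 pending operation (op6) were all tried; none helps
one such order, op1, op2, op3, op4, op5, op7 (pending dropped), breaks at step 6 where op7 pop() → empty is illegal
one such order, op1, op2, op4, op3, op5, op7 (pending dropped), breaks at step 6 where op7 pop() → empty is illegal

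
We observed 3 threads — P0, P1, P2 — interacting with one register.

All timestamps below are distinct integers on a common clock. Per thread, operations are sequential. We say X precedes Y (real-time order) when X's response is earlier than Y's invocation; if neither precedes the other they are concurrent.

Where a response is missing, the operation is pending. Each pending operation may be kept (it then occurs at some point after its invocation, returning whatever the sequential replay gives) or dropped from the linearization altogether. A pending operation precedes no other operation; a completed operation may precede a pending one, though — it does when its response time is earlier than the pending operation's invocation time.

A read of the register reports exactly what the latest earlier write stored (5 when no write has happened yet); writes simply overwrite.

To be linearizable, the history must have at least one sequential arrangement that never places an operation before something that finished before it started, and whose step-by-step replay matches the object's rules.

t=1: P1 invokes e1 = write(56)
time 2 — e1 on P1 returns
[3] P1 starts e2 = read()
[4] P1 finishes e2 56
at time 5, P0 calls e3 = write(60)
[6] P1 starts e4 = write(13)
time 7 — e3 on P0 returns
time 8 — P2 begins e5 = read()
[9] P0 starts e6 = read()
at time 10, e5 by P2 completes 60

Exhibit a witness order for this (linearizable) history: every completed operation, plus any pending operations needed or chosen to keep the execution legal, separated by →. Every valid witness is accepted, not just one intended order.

after step 1 (e1 write(56)): value 56
after step 2 (e2 read() → 56): value 56
after step 3 (e3 write(60)): value 60
after step 4 (e5 read() → 60): value 60

e1 → e2 → e3 → e5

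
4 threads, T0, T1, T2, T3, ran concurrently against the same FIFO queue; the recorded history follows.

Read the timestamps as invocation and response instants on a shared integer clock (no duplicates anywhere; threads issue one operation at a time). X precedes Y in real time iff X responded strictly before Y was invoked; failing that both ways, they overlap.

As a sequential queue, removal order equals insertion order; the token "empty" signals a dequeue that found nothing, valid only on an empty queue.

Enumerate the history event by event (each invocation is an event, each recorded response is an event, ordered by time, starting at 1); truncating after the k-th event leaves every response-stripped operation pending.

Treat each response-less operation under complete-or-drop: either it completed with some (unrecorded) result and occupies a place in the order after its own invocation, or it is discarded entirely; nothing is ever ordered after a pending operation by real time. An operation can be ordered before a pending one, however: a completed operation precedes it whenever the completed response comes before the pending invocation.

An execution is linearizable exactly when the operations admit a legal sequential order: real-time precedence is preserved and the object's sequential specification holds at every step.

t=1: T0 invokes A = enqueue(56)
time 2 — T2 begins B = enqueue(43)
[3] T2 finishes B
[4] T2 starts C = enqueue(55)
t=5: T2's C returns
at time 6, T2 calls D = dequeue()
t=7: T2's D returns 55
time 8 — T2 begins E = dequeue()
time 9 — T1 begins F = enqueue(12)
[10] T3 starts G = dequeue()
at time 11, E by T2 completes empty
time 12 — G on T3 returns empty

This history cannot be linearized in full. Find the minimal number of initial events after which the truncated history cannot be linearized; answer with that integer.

one valid order for events 1..6 is A, B, C:
step 1: A enqueue(56) (pending, included) — queue <56>
step 2: B enqueue(43) — queue <56,43>
step 3: C enqueue(55) — queue <56,43,55>
adding event 7 (D responds at 7) leaves no legal real-time order
no escape via the 1 pending operation (A): every completion choice fails
one such order, B, C, D (pending dropped), breaks at step 3 where D dequeue() → 55 is illegal

7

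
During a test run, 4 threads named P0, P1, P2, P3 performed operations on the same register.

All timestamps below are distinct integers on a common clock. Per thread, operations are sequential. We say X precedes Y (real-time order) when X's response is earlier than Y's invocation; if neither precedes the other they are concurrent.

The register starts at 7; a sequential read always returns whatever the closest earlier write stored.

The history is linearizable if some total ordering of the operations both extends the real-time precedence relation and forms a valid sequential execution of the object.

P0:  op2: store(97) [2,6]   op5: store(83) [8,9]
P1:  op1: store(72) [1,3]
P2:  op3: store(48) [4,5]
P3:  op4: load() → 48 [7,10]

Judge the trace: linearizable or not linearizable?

one valid linearization: op1, op2, op3, op4, op5
after step 1 (op1 store(72)): value 72
after step 2 (op2 store(97)): value 97
after step 3 (op3 store(48)): value 48
after step 4 (op4 load() → 48): value 48
after step 5 (op5 store(83)): value 83

linearizable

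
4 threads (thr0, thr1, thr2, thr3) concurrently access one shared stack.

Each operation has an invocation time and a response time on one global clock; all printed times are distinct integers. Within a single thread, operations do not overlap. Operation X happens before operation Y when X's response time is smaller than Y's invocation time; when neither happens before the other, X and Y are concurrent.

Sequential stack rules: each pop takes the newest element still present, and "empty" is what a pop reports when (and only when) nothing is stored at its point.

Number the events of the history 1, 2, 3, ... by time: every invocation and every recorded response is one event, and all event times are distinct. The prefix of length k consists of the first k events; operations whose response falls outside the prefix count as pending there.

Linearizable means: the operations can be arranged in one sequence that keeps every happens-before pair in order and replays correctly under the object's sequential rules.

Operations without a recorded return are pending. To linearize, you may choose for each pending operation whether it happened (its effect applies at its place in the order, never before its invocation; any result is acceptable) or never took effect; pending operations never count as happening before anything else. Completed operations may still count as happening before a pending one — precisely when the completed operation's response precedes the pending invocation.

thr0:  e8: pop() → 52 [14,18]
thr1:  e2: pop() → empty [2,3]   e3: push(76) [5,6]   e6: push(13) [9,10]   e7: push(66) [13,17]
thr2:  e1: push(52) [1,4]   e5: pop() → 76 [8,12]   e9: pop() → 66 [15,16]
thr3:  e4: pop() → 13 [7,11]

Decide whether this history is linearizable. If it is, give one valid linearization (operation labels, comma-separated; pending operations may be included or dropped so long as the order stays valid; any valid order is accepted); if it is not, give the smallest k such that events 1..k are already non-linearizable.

linearizable — witness: e2, e1, e3, e5, e6, e4, e7, e9, e8

step 1: e2 pop() → empty — stack <>
step 2: e1 push(52) — stack <52>
step 3: e3 push(76) — stack <52,76>
step 4: e5 pop() → 76 — stack <52>
step 5: e6 push(13) — stack <52,13>
step 6: e4 pop() → 13 — stack <52>
step 7: e7 push(66) — stack <52,66>
step 8: e9 pop() → 66 — stack <52>
step 9: e8 pop() → 52 — stack <>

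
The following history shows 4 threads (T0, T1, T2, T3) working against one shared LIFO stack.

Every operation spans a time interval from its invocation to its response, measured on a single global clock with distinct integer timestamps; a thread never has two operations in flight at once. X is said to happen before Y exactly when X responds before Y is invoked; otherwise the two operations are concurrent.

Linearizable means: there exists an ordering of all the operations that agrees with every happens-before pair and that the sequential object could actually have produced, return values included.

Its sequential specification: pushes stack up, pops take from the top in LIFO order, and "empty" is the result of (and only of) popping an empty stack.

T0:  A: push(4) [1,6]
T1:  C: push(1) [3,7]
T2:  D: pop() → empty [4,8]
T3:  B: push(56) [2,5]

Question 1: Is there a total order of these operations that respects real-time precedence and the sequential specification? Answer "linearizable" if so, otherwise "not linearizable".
witness order: D, A, B, C
step 1: D pop() → empty — stack <>
step 2: A push(4) — stack <4>
step 3: B push(56) — stack <4,56>
step 4: C push(1) — stack <4,56,1>

linearizable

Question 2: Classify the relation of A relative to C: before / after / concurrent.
Answer: concurrent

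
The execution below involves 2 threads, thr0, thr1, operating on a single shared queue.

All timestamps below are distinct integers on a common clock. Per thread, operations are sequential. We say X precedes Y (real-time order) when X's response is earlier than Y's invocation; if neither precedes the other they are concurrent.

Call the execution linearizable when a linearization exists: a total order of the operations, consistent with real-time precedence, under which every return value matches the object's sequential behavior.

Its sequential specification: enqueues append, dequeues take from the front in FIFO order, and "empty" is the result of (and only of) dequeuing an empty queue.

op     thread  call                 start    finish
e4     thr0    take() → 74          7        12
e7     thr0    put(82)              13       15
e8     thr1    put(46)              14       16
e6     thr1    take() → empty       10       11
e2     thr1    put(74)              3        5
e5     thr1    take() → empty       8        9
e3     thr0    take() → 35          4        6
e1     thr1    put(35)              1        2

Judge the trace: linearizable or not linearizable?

linearizable

one valid linearization: e1, e2, e3, e4, e5, e6, e7, e8
step 1: e1 put(35) — queue <35>
step 2: e2 put(74) — queue <35,74>
step 3: e3 take() → 35 — queue <74>
step 4: e4 take() → 74 — queue <>
step 5: e5 take() → empty — queue <>
step 6: e6 take() → empty — queue <>
step 7: e7 put(82) — queue <82>
step 8: e8 put(46) — queue <82,46>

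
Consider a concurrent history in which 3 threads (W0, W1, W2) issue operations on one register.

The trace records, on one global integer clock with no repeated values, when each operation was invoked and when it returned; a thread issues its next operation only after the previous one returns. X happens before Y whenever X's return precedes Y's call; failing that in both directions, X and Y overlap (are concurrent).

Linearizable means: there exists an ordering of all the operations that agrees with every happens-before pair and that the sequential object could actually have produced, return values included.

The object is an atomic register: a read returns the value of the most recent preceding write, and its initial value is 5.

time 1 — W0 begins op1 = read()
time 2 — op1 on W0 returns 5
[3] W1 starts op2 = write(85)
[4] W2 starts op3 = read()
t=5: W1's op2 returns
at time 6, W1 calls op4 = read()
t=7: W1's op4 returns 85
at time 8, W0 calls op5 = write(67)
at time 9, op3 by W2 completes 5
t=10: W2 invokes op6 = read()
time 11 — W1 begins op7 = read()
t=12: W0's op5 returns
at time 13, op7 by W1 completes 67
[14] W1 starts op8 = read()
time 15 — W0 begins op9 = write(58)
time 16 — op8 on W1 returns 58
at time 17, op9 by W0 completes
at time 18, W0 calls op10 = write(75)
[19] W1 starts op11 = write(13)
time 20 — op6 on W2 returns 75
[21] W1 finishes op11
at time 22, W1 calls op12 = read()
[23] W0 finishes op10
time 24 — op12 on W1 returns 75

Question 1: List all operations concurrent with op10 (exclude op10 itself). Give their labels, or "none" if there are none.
op10 spans [18,23]: anything still running between times 18 and 23 counts as concurrent
op1 [1,2]: before
op2 [3,5]: before
op3 [4,9]: before
op4 [6,7]: before
op5 [8,12]: before
op6 [10,20]: concurrent
op7 [11,13]: before
op8 [14,16]: before
op9 [15,17]: before
op11 [19,21]: concurrent
op12 [22,24]: concurrent

op11, op12, op6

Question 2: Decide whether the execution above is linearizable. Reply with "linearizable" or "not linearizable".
witness order: op1, op3, op2, op4, op5, op7, op9, op8, op11, op10, op6, op12
1. op1 read() → 5, leaving value 5
2. op3 read() → 5, leaving value 5
3. op2 write(85), leaving value 85
4. op4 read() → 85, leaving value 85
5. op5 write(67), leaving value 67
6. op7 read() → 67, leaving value 67
7. op9 write(58), leaving value 58
8. op8 read() → 58, leaving value 58
9. op11 write(13), leaving value 13
10. op10 write(75), leaving value 75
11. op6 read() → 75, leaving value 75
12. op12 read() → 75, leaving value 75

linearizable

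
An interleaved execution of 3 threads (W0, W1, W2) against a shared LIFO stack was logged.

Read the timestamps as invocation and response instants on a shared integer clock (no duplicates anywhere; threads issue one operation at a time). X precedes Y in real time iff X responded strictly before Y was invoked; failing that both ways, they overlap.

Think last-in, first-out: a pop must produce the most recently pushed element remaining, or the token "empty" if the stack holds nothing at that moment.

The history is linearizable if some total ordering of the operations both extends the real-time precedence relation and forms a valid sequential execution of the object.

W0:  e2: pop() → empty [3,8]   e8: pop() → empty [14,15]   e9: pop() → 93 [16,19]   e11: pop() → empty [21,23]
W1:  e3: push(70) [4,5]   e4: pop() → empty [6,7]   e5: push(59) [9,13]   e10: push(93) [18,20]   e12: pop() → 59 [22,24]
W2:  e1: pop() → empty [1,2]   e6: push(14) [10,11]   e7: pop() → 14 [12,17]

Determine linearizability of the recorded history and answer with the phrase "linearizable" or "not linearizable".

already the first 8 events (up to e2's response at time 8) admit no linearization; the first 7 still do
real-time-consistent orders of the 4 completed operations: 3 — all fail the LIFO stack replay
for example e1, e2, e3, e4 fails at step 4: e4 pop() → empty is not legal there
for example e1, e3, e2, e4 fails at step 3: e2 pop() → empty is not legal there

not linearizable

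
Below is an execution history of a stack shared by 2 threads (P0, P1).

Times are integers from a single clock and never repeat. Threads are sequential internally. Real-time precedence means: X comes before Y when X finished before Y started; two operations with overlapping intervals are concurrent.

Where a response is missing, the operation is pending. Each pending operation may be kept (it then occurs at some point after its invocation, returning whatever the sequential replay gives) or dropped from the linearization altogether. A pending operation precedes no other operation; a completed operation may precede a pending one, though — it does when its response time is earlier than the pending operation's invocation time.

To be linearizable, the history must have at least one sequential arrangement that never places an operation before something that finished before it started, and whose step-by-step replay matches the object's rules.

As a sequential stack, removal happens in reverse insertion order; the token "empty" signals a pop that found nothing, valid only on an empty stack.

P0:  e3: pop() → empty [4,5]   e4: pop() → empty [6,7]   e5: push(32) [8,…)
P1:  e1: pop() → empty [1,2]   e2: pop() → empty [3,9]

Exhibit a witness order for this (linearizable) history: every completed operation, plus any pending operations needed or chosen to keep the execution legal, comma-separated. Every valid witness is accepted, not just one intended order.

e1, e2, e3, e4

after step 1 (e1 pop() → empty): stack <>
after step 2 (e2 pop() → empty): stack <>
after step 3 (e3 pop() → empty): stack <>
after step 4 (e4 pop() → empty): stack <>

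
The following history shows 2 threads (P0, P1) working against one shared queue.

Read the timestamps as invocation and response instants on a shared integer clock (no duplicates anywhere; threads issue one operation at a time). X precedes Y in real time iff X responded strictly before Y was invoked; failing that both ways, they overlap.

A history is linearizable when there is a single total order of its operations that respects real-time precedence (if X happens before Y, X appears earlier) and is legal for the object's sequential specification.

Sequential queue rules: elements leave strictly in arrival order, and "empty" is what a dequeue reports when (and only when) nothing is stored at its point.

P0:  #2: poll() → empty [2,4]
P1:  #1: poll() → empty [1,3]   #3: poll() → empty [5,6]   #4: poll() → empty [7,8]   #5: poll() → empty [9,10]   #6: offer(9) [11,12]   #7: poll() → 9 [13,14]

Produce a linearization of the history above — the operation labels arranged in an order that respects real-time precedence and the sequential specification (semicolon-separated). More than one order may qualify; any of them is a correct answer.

step 1: #1 poll() → empty — queue <>
step 2: #2 poll() → empty — queue <>
step 3: #3 poll() → empty — queue <>
step 4: #4 poll() → empty — queue <>
step 5: #5 poll() → empty — queue <>
step 6: #6 offer(9) — queue <9>
step 7: #7 poll() → 9 — queue <>

#1; #2; #3; #4; #5; #6; #7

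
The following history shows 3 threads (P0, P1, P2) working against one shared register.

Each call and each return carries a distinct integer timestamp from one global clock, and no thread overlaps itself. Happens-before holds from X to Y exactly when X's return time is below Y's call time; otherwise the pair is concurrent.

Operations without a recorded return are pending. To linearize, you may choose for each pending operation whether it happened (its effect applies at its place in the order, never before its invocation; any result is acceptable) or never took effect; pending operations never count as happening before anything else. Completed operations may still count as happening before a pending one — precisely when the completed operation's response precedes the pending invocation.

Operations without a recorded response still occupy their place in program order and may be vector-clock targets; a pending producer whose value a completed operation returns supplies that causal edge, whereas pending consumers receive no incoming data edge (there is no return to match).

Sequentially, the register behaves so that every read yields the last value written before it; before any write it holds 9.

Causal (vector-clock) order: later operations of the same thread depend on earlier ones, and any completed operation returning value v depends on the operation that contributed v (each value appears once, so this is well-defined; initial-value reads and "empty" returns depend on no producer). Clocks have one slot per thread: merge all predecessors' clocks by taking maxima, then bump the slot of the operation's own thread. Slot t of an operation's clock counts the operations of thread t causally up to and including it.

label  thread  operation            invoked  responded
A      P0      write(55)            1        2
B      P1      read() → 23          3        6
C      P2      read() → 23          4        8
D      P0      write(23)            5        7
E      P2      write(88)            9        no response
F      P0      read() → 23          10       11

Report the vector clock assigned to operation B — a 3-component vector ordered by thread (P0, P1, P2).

VC(A, invoked at 1): no causal predecessors; +1 on P0 → (1, 0, 0)
D, invoked 5, takes VC(A)=(1, 0, 0) under max, adds 1 for P0 → (2, 0, 0)
C, invoked 4, takes VC(D)=(2, 0, 0) under max, adds 1 for P2 → (2, 0, 1)
B, invoked 3, takes VC(D)=(2, 0, 0) under max, adds 1 for P1 → (2, 1, 0)
F, invoked 10, takes VC(D)=(2, 0, 0) under max, adds 1 for P0 → (3, 0, 0)
E, invoked 9, takes VC(C)=(2, 0, 1) under max, adds 1 for P2 → (2, 0, 2)
target: VC(B) = (2, 1, 0)

(2, 1, 0)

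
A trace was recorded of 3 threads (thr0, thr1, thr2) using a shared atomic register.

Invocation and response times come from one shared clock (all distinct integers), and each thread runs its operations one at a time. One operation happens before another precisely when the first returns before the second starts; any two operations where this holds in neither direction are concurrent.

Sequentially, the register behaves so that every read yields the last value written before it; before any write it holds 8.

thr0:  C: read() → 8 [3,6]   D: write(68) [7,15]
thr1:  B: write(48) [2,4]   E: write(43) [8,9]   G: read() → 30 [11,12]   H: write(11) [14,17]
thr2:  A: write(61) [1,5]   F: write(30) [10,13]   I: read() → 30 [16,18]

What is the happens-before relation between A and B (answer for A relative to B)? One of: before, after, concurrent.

concurrent

A spans [1,5], B spans [2,4]
the intervals overlap in both directions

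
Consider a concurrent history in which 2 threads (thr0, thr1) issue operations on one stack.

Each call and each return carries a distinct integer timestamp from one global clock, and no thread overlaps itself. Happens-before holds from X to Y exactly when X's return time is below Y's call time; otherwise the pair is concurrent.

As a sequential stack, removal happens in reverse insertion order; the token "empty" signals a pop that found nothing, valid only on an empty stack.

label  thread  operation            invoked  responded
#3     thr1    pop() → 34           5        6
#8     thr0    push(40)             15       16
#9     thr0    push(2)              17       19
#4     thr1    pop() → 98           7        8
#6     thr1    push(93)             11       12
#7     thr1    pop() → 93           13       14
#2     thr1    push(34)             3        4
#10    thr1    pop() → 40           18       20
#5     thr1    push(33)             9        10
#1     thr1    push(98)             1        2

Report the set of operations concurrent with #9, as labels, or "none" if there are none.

concurrent with #9 ([17,19]): every op whose interval crosses 17..19
#1 [1,2]: before
#2 [3,4]: before
#3 [5,6]: before
#4 [7,8]: before
#5 [9,10]: before
#6 [11,12]: before
#7 [13,14]: before
#8 [15,16]: before
#10 [18,20]: concurrent

#10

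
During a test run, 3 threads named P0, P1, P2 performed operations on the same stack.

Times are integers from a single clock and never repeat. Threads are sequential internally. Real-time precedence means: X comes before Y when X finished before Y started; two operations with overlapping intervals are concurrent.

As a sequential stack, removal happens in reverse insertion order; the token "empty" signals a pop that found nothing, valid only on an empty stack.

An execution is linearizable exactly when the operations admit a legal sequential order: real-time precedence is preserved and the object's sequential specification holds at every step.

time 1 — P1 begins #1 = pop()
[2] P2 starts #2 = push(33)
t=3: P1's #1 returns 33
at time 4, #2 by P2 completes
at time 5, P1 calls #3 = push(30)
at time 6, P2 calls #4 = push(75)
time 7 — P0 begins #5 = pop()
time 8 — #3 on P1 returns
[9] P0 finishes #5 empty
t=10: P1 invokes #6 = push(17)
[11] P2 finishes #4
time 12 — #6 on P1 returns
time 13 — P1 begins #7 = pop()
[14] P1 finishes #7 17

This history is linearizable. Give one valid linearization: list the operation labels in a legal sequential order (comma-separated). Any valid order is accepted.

#2, #1, #5, #3, #4, #6, #7

1. #2 push(33), leaving stack <33>
2. #1 pop() → 33, leaving stack <>
3. #5 pop() → empty, leaving stack <>
4. #3 push(30), leaving stack <30>
5. #4 push(75), leaving stack <30,75>
6. #6 push(17), leaving stack <30,75,17>
7. #7 pop() → 17, leaving stack <30,75>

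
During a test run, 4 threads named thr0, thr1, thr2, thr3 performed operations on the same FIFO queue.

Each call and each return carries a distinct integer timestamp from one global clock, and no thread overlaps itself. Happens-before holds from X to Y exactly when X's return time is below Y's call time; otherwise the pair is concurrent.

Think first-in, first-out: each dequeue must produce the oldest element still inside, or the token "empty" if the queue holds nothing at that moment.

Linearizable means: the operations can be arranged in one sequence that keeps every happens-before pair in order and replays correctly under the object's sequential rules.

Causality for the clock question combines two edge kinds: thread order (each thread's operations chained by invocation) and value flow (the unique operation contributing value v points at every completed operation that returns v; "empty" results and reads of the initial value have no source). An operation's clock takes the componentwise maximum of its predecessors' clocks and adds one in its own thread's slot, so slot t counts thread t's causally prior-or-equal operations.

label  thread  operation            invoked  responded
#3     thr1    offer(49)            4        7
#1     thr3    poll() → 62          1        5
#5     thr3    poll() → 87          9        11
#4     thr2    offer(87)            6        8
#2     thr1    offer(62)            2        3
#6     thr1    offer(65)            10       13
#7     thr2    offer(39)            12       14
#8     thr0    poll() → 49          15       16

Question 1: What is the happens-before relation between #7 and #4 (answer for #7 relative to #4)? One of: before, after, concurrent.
#7 spans [12,14], #4 spans [6,8]
resp(#4)=8 < inv(#7)=12

after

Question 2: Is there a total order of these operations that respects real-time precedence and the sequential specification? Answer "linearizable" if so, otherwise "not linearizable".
a witness: #2, #1, #4, #3, #5, #6, #7, #8
after step 1 (#2 offer(62)): queue <62>
after step 2 (#1 poll() → 62): queue <>
after step 3 (#4 offer(87)): queue <87>
after step 4 (#3 offer(49)): queue <87,49>
after step 5 (#5 poll() → 87): queue <49>
after step 6 (#6 offer(65)): queue <49,65>
after step 7 (#7 offer(39)): queue <49,65,39>
after step 8 (#8 poll() → 49): queue <65,39>

linearizable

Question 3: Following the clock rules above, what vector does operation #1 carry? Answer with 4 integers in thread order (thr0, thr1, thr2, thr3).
no predecessors for #4 (invoked 6): thr2 increments from zero → (0, 0, 1, 0)
no predecessors for #2 (invoked 2): thr1 increments from zero → (0, 1, 0, 0)
invoked at 12, #7 merges VC(#4)=(0, 0, 1, 0) and bumps thr2's slot → (0, 0, 2, 0)
invoked at 1, #1 merges VC(#2)=(0, 1, 0, 0) and bumps thr3's slot → (0, 1, 0, 1)
invoked at 4, #3 merges VC(#2)=(0, 1, 0, 0) and bumps thr1's slot → (0, 2, 0, 0)
invoked at 10, #6 merges VC(#3)=(0, 2, 0, 0) and bumps thr1's slot → (0, 3, 0, 0)
invoked at 15, #8 merges VC(#3)=(0, 2, 0, 0) and bumps thr0's slot → (1, 2, 0, 0)
invoked at 9, #5 merges VC(#1)=(0, 1, 0, 1), VC(#4)=(0, 0, 1, 0) and bumps thr3's slot → (0, 1, 1, 2)
target: VC(#1) = (0, 1, 0, 1)

(0, 1, 0, 1)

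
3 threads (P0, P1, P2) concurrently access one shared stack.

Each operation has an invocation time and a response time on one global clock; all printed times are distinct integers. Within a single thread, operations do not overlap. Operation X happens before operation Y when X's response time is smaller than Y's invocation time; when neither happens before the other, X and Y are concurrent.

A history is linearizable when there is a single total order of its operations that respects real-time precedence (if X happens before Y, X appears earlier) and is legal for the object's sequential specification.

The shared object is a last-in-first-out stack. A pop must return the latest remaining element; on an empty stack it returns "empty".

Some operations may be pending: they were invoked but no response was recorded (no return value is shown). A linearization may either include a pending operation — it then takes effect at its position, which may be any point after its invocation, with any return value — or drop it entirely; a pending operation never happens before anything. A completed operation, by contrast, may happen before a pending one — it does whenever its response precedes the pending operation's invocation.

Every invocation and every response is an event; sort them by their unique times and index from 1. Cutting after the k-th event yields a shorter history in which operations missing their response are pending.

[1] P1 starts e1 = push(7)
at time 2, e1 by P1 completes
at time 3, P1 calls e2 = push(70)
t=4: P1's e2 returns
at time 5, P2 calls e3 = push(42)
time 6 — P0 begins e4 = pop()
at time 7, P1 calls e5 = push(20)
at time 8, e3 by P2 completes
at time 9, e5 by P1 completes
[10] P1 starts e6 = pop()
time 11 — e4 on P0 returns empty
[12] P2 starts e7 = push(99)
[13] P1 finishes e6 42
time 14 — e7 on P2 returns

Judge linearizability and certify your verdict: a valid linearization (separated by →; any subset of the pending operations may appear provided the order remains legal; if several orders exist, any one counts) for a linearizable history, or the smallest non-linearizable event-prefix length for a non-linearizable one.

not linearizable — minimal violating prefix: 11 events

through event 10 a valid linearization exists; event 11 (e4 responding at time 11) ends that
the 5 completed operations admit 6 real-time orders; each fails the stack replay
including or dropping the 1 pending operation (e6) in any combination fails
take e1, e2, e3, e4, e5 (pending dropped): step 4 already fails, because e4 pop() → empty cannot occur there
take e1, e2, e3, e5, e4 (pending dropped): step 5 already fails, because e4 pop() → empty cannot occur there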